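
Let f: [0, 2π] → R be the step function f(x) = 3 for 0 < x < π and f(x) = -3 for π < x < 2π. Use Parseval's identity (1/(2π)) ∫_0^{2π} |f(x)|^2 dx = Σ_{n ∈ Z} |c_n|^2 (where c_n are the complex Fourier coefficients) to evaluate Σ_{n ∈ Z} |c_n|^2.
Σ |c_n|^2 = 9

Parseval equates the L^2 energy of f (normalised by 1/(2π)) with the ℓ^2 sum of its Fourier coefficients: (1/(2π)) ∫_0^{2π} |f|^2 = Σ |c_n|^2.
Compute the left side: (1/(2π)) [∫_0^π 3^2 dx + ∫_π^{2π} (-3)^2 dx] = (1/(2π)) · (9π + 9π) = (9 + 9)/2 = 9.
So Σ_{n ∈ Z} |c_n|^2 = 9.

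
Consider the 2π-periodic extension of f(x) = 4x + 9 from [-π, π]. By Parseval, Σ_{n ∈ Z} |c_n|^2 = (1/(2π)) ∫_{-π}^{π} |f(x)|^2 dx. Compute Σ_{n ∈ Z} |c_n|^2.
Σ |c_n|^2 = 16π^2/3 + 81

Expand and integrate term by term over [-π, π]:
  ∫ (4x)^2 dx = 16·(2π^3/3); ∫ 2·4·(9)·x dx = 0 (odd integrand); ∫ 9^2 dx = 81·2π.
So (1/(2π)) ∫_{-π}^{π} (4x + 9)^2 dx = 16π^2/3 + 81 = 16π^2/3 + 81.
Parseval ⇒ Σ |c_n|^2 = 16π^2/3 + 81.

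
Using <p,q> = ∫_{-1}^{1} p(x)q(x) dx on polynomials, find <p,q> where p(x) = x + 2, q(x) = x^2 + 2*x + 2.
<p,q> = 32/3

Expand the product: p(x)·q(x) = x^3 + 4*x^2 + 6*x + 4.
∫_{-1}^{1} of each monomial x^k gives [2/(k+1) if k even, 0 if k odd]. Integrating term-by-term (or equivalently evaluating the antiderivative F(x) = x^4/4 + 4*x^3/3 + 3*x^2 + 4*x at the endpoints):
  F(1) − F(−1) = 103/12 − (-25/12) = 32/3.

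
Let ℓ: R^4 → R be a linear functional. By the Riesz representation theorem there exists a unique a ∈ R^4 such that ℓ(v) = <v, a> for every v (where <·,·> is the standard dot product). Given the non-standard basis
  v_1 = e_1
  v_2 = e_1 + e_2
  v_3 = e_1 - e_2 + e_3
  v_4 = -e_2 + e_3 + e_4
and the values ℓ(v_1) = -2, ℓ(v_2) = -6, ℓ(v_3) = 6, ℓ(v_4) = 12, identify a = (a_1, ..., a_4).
a = (-2, -4, 4, 4)

Write a = (a_1, ..., a_4) in the standard basis. For each basis vector v_i, ℓ(v_i) = <v_i, a> is a linear equation in the a_j's. Collect the n equations into a matrix system V a = ℓ, where row i of V is v_i (expressed in the standard basis). Since V is invertible (lower-triangular with 1s on the diagonal, up to permutation), solve by back-substitution:
  V =
[[1, 0, 0, 0],
 [1, 1, 0, 0],
 [1, -1, 1, 0],
 [0, -1, 1, 1]]
  V a = (-2, -6, 6, 12)
Solving gives a = (-2, -4, 4, 4).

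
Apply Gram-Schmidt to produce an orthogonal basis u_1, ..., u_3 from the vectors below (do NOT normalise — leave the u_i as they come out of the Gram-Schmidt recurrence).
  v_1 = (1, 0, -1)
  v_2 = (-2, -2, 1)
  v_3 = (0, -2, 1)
Orthogonal basis:
  u_1 = (1, 0, -1)
  u_2 = (-1/2, -2, -1/2)
  u_3 = (8/9, -4/9, 8/9)

Apply the Gram-Schmidt recurrence
  u_1 = v_1
  u_i = v_i − Σ_{j<i} ((v_i · u_j) / (u_j · u_j)) · u_j.

Step by step this gives:
  u_1 = (1, 0, -1)
  u_2 = (-1/2, -2, -1/2)
  u_3 = (8/9, -4/9, 8/9)

Orthogonality check:
  u_2 · u_1 = 0 (should be 0)
  u_3 · u_1 = 0 (should be 0)
  u_3 · u_2 = 0 (should be 0)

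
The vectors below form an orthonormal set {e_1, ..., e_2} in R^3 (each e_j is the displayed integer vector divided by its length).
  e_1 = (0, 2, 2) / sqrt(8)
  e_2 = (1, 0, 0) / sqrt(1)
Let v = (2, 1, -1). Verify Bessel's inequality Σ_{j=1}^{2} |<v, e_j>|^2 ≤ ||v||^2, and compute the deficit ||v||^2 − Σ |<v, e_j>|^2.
Σ |<v, e_j>|^2 = 4; ||v||^2 = 6; deficit = 2

Write each e_j = u_j / sqrt(<u_j, u_j>) where u_j is the displayed integer vector. Then <v, e_j> = <v, u_j> / sqrt(<u_j, u_j>), so |<v, e_j>|^2 = <v, u_j>^2 / <u_j, u_j>.
Coefficients: <v, e_1> = 0/sqrt(8), <v, e_2> = 2/sqrt(1).
Square and sum: Σ |<v, e_j>|^2 = 4.
Compute ||v||^2 = v·v = 6.
Deficit = 6 − 4 = 2 ≥ 0, confirming Bessel's inequality. (The deficit equals ||v − Σ <v,e_j> e_j||^2, the squared distance from v to span{e_j}.)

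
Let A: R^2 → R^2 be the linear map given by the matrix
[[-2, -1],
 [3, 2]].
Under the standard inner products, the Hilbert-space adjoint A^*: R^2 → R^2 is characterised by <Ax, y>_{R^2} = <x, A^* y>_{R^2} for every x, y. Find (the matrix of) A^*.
A^* = A^T =
[[-2, 3],
 [-1, 2]]

For real matrices with standard dot products, the defining identity <Ax, y> = <x, A^* y> gives (Ax)^T y = x^T (A^*) y, i.e. x^T A^T y = x^T (A^*) y. Since this holds for all x, y, we must have A^* = A^T. Therefore
A^* =
[[-2, 3],
 [-1, 2]].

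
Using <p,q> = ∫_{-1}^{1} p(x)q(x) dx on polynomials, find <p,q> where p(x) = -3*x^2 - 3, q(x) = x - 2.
<p,q> = 16

Expand the product: p(x)·q(x) = -3*x^3 + 6*x^2 - 3*x + 6.
∫_{-1}^{1} of each monomial x^k gives [2/(k+1) if k even, 0 if k odd]. Integrating term-by-term (or equivalently evaluating the antiderivative F(x) = -3*x^4/4 + 2*x^3 - 3*x^2/2 + 6*x at the endpoints):
  F(1) − F(−1) = 23/4 − (-41/4) = 16.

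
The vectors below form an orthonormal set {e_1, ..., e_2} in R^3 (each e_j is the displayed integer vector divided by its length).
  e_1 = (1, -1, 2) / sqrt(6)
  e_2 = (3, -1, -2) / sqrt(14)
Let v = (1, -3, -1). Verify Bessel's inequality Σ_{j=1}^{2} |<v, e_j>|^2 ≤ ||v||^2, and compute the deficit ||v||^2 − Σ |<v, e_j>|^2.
Σ |<v, e_j>|^2 = 110/21; ||v||^2 = 11; deficit = 121/21

Write each e_j = u_j / sqrt(<u_j, u_j>) where u_j is the displayed integer vector. Then <v, e_j> = <v, u_j> / sqrt(<u_j, u_j>), so |<v, e_j>|^2 = <v, u_j>^2 / <u_j, u_j>.
Coefficients: <v, e_1> = 2/sqrt(6), <v, e_2> = 8/sqrt(14).
Square and sum: Σ |<v, e_j>|^2 = 110/21.
Compute ||v||^2 = v·v = 11.
Deficit = 11 − 110/21 = 121/21 ≥ 0, confirming Bessel's inequality. (The deficit equals ||v − Σ <v,e_j> e_j||^2, the squared distance from v to span{e_j}.)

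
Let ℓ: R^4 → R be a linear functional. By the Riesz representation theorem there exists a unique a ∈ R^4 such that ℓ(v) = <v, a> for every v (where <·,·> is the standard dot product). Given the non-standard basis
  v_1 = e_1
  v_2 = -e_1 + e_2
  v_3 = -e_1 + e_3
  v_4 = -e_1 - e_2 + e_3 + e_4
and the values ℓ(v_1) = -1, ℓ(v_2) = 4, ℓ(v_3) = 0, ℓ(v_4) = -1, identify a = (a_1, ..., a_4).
a = (-1, 3, -1, 2)

Write a = (a_1, ..., a_4) in the standard basis. For each basis vector v_i, ℓ(v_i) = <v_i, a> is a linear equation in the a_j's. Collect the n equations into a matrix system V a = ℓ, where row i of V is v_i (expressed in the standard basis). Since V is invertible (lower-triangular with 1s on the diagonal, up to permutation), solve by back-substitution:
  V =
[[1, 0, 0, 0],
 [-1, 1, 0, 0],
 [-1, 0, 1, 0],
 [-1, -1, 1, 1]]
  V a = (-1, 4, 0, -1)
Solving gives a = (-1, 3, -1, 2).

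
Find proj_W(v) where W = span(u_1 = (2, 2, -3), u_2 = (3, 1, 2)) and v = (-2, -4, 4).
proj_W(v) = (-311/117, -25/9, 512/117)

Set up U = [u_1 | ... | u_2] ∈ R^(3×2). The projector onto W = col(U) is P = U (U^T U)^(-1) U^T.
Compute U^T U =
  [17, 2]
  [2, 14],
and U^T v = (-24, -2).
Solve U^T U · c = U^T v for the coefficients: c = (-166/117, 7/117). The projection is proj_W(v) = U c.
Check: (v - proj_W(v)) · u_1 = 0  (should be 0).
Check: (v - proj_W(v)) · u_2 = 0  (should be 0).
Result: proj_W(v) = (-311/117, -25/9, 512/117).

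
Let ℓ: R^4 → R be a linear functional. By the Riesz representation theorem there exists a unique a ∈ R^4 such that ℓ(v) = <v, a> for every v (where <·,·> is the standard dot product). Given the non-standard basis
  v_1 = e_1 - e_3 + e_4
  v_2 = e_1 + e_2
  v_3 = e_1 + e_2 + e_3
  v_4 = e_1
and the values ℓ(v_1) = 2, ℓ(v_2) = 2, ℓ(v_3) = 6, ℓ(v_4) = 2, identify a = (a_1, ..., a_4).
a = (2, 0, 4, 4)

Write a = (a_1, ..., a_4) in the standard basis. For each basis vector v_i, ℓ(v_i) = <v_i, a> is a linear equation in the a_j's. Collect the n equations into a matrix system V a = ℓ, where row i of V is v_i (expressed in the standard basis). Since V is invertible (lower-triangular with 1s on the diagonal, up to permutation), solve by back-substitution:
  V =
[[1, 0, -1, 1],
 [1, 1, 0, 0],
 [1, 1, 1, 0],
 [1, 0, 0, 0]]
  V a = (2, 2, 6, 2)
Solving gives a = (2, 0, 4, 4).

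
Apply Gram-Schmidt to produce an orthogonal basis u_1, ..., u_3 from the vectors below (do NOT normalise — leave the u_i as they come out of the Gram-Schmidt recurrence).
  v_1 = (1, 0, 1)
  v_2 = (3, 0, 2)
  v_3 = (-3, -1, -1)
Orthogonal basis:
  u_1 = (1, 0, 1)
  u_2 = (1/2, 0, -1/2)
  u_3 = (0, -1, 0)

Apply the Gram-Schmidt recurrence
  u_1 = v_1
  u_i = v_i − Σ_{j<i} ((v_i · u_j) / (u_j · u_j)) · u_j.

Step by step this gives:
  u_1 = (1, 0, 1)
  u_2 = (1/2, 0, -1/2)
  u_3 = (0, -1, 0)

Orthogonality check:
  u_2 · u_1 = 0 (should be 0)
  u_3 · u_1 = 0 (should be 0)
  u_3 · u_2 = 0 (should be 0)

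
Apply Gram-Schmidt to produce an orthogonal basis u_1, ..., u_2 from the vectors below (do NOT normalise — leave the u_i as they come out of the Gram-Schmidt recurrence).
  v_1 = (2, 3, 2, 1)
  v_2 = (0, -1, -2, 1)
Orthogonal basis:
  u_1 = (2, 3, 2, 1)
  u_2 = (2/3, 0, -4/3, 4/3)

Apply the Gram-Schmidt recurrence
  u_1 = v_1
  u_i = v_i − Σ_{j<i} ((v_i · u_j) / (u_j · u_j)) · u_j.

Step by step this gives:
  u_1 = (2, 3, 2, 1)
  u_2 = (2/3, 0, -4/3, 4/3)

Orthogonality check:
  u_2 · u_1 = 0 (should be 0)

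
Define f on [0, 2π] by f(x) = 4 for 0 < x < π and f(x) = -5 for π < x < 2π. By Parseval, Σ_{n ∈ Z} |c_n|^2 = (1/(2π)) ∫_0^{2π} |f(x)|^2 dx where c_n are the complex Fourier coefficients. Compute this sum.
Σ |c_n|^2 = 41/2

Parseval equates the L^2 energy of f (normalised by 1/(2π)) with the ℓ^2 sum of its Fourier coefficients: (1/(2π)) ∫_0^{2π} |f|^2 = Σ |c_n|^2.
Compute the left side: (1/(2π)) [∫_0^π 4^2 dx + ∫_π^{2π} (-5)^2 dx] = (1/(2π)) · (16π + 25π) = (16 + 25)/2 = 41/2.
So Σ_{n ∈ Z} |c_n|^2 = 41/2.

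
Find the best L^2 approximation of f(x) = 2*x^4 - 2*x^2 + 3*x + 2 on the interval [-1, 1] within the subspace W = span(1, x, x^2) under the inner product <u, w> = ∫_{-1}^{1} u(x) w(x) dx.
g(x) = -2*x^2/7 + 3*x + 64/35

The best approximation g ∈ W is the orthogonal projection of f onto W. Writing g = a_0 + a_1 x + a_2 x^2, the coefficients solve the normal equations G · a = b where
  G_{ij} = <φ_i, φ_j> and b_i = <f, φ_i>, with φ_0 = 1, φ_1 = x, φ_2 = x^2.
G =
  [2, 0, 2/3]
  [0, 2/3, 0]
  [2/3, 0, 2/5],
b = (52/15, 2, 116/105).
Solving gives a_0 = 64/35, a_1 = 3, a_2 = -2/7, so
  g(x) = -2*x^2/7 + 3*x + 64/35.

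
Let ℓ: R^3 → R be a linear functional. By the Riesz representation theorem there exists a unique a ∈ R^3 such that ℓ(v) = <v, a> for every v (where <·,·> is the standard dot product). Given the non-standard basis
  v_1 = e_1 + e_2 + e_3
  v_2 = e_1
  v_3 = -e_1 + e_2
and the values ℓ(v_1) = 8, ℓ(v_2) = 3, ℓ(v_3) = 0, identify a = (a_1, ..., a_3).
a = (3, 3, 2)

Write a = (a_1, ..., a_3) in the standard basis. For each basis vector v_i, ℓ(v_i) = <v_i, a> is a linear equation in the a_j's. Collect the n equations into a matrix system V a = ℓ, where row i of V is v_i (expressed in the standard basis). Since V is invertible (lower-triangular with 1s on the diagonal, up to permutation), solve by back-substitution:
  V =
[[1, 1, 1],
 [1, 0, 0],
 [-1, 1, 0]]
  V a = (8, 3, 0)
Solving gives a = (3, 3, 2).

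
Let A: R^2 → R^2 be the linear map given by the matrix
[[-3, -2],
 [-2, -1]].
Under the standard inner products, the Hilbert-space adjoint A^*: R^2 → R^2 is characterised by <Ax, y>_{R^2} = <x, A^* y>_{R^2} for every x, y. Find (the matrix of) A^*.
A^* = A^T =
[[-3, -2],
 [-2, -1]]

For real matrices with standard dot products, the defining identity <Ax, y> = <x, A^* y> gives (Ax)^T y = x^T (A^*) y, i.e. x^T A^T y = x^T (A^*) y. Since this holds for all x, y, we must have A^* = A^T. Therefore
A^* =
[[-3, -2],
 [-2, -1]].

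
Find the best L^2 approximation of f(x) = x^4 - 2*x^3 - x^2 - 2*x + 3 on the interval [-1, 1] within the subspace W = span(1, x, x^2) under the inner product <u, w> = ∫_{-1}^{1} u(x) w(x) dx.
g(x) = -x^2/7 - 16*x/5 + 102/35

The best approximation g ∈ W is the orthogonal projection of f onto W. Writing g = a_0 + a_1 x + a_2 x^2, the coefficients solve the normal equations G · a = b where
  G_{ij} = <φ_i, φ_j> and b_i = <f, φ_i>, with φ_0 = 1, φ_1 = x, φ_2 = x^2.
G =
  [2, 0, 2/3]
  [0, 2/3, 0]
  [2/3, 0, 2/5],
b = (86/15, -32/15, 66/35).
Solving gives a_0 = 102/35, a_1 = -16/5, a_2 = -1/7, so
  g(x) = -x^2/7 - 16*x/5 + 102/35.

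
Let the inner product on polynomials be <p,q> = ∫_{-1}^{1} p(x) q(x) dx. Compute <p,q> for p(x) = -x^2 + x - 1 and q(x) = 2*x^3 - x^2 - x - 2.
<p,q> = 98/15

Expand the product: p(x)·q(x) = -2*x^5 + 3*x^4 - 2*x^3 + 2*x^2 - x + 2.
∫_{-1}^{1} of each monomial x^k gives [2/(k+1) if k even, 0 if k odd]. Integrating term-by-term (or equivalently evaluating the antiderivative F(x) = -x^6/3 + 3*x^5/5 - x^4/2 + 2*x^3/3 - x^2/2 + 2*x at the endpoints):
  F(1) − F(−1) = 29/15 − (-23/5) = 98/15.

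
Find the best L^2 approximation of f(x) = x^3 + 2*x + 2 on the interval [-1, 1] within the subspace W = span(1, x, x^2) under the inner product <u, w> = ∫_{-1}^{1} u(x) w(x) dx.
g(x) = 13*x/5 + 2

The best approximation g ∈ W is the orthogonal projection of f onto W. Writing g = a_0 + a_1 x + a_2 x^2, the coefficients solve the normal equations G · a = b where
  G_{ij} = <φ_i, φ_j> and b_i = <f, φ_i>, with φ_0 = 1, φ_1 = x, φ_2 = x^2.
G =
  [2, 0, 2/3]
  [0, 2/3, 0]
  [2/3, 0, 2/5],
b = (4, 26/15, 4/3).
Solving gives a_0 = 2, a_1 = 13/5, a_2 = 0, so
  g(x) = 13*x/5 + 2.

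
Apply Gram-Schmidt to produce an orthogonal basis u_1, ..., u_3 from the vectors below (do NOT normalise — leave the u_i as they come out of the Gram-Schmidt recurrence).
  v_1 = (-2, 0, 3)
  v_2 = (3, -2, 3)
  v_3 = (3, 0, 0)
Orthogonal basis:
  u_1 = (-2, 0, 3)
  u_2 = (45/13, -2, 30/13)
  u_3 = (108/277, 270/277, 72/277)

Apply the Gram-Schmidt recurrence
  u_1 = v_1
  u_i = v_i − Σ_{j<i} ((v_i · u_j) / (u_j · u_j)) · u_j.

Step by step this gives:
  u_1 = (-2, 0, 3)
  u_2 = (45/13, -2, 30/13)
  u_3 = (108/277, 270/277, 72/277)

Orthogonality check:
  u_2 · u_1 = 0 (should be 0)
  u_3 · u_1 = 0 (should be 0)
  u_3 · u_2 = 0 (should be 0)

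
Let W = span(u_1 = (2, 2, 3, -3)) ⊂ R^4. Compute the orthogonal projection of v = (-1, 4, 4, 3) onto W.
proj_W(v) = (9/13, 9/13, 27/26, -27/26)

Set up U = [u_1 | ... | u_1] ∈ R^(4×1). The projector onto W = col(U) is P = U (U^T U)^(-1) U^T.
Compute U^T U =
  [26],
and U^T v = (9).
Solve U^T U · c = U^T v for the coefficients: c = (9/26). The projection is proj_W(v) = U c.
Check: (v - proj_W(v)) · u_1 = 0  (should be 0).
Result: proj_W(v) = (9/13, 9/13, 27/26, -27/26).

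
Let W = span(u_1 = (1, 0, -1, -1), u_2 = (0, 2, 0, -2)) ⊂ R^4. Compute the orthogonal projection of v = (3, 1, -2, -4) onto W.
proj_W(v) = (13/5, 6/5, -13/5, -19/5)

Set up U = [u_1 | ... | u_2] ∈ R^(4×2). The projector onto W = col(U) is P = U (U^T U)^(-1) U^T.
Compute U^T U =
  [3, 2]
  [2, 8],
and U^T v = (9, 10).
Solve U^T U · c = U^T v for the coefficients: c = (13/5, 3/5). The projection is proj_W(v) = U c.
Check: (v - proj_W(v)) · u_1 = 0  (should be 0).
Check: (v - proj_W(v)) · u_2 = 0  (should be 0).
Result: proj_W(v) = (13/5, 6/5, -13/5, -19/5).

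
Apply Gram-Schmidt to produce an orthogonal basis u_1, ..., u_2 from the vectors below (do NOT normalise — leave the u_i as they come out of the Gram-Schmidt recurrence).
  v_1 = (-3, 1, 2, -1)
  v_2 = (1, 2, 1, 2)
Orthogonal basis:
  u_1 = (-3, 1, 2, -1)
  u_2 = (4/5, 31/15, 17/15, 29/15)

Apply the Gram-Schmidt recurrence
  u_1 = v_1
  u_i = v_i − Σ_{j<i} ((v_i · u_j) / (u_j · u_j)) · u_j.

Step by step this gives:
  u_1 = (-3, 1, 2, -1)
  u_2 = (4/5, 31/15, 17/15, 29/15)

Orthogonality check:
  u_2 · u_1 = 0 (should be 0)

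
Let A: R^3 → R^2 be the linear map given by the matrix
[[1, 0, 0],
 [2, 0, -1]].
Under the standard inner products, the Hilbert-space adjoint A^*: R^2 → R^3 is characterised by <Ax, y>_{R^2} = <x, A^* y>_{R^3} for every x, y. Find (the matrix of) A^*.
A^* = A^T =
[[1, 2],
 [0, 0],
 [0, -1]]

For real matrices with standard dot products, the defining identity <Ax, y> = <x, A^* y> gives (Ax)^T y = x^T (A^*) y, i.e. x^T A^T y = x^T (A^*) y. Since this holds for all x, y, we must have A^* = A^T. Therefore
A^* =
[[1, 2],
 [0, 0],
 [0, -1]].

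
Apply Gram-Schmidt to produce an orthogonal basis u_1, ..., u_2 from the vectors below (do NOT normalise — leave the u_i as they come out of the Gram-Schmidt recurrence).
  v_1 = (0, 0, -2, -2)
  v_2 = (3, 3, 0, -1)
Orthogonal basis:
  u_1 = (0, 0, -2, -2)
  u_2 = (3, 3, 1/2, -1/2)

Apply the Gram-Schmidt recurrence
  u_1 = v_1
  u_i = v_i − Σ_{j<i} ((v_i · u_j) / (u_j · u_j)) · u_j.

Step by step this gives:
  u_1 = (0, 0, -2, -2)
  u_2 = (3, 3, 1/2, -1/2)

Orthogonality check:
  u_2 · u_1 = 0 (should be 0)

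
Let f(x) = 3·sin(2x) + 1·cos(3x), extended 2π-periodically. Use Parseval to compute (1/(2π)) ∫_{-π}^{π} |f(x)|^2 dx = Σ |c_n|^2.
Σ |c_n|^2 = 5

Expand |f|^2 and use orthogonality of {sin(nx), cos(mx)} on [-π, π]:
  ∫_{-π}^{π} sin(nx)^2 dx = π, ∫ cos(mx)^2 dx = π, and cross terms integrate to 0.
So ∫_{-π}^{π} f(x)^2 dx = 3^2 · π + 1^2 · π = (9 + 1)π.
Divide by 2π: (9 + 1)/2 = 5.
By Parseval, this equals Σ |c_n|^2.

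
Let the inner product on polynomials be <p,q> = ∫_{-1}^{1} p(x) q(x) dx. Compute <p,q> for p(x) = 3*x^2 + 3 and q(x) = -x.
<p,q> = 0

Expand the product: p(x)·q(x) = -3*x^3 - 3*x.
∫_{-1}^{1} of each monomial x^k gives [2/(k+1) if k even, 0 if k odd]. Integrating term-by-term (or equivalently evaluating the antiderivative F(x) = -3*x^4/4 - 3*x^2/2 at the endpoints):
  F(1) − F(−1) = -9/4 − (-9/4) = 0.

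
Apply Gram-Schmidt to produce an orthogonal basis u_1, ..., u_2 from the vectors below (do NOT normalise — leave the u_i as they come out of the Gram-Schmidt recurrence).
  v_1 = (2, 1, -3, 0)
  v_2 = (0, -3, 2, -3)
Orthogonal basis:
  u_1 = (2, 1, -3, 0)
  u_2 = (9/7, -33/14, 1/14, -3)

Apply the Gram-Schmidt recurrence
  u_1 = v_1
  u_i = v_i − Σ_{j<i} ((v_i · u_j) / (u_j · u_j)) · u_j.

Step by step this gives:
  u_1 = (2, 1, -3, 0)
  u_2 = (9/7, -33/14, 1/14, -3)

Orthogonality check:
  u_2 · u_1 = 0 (should be 0)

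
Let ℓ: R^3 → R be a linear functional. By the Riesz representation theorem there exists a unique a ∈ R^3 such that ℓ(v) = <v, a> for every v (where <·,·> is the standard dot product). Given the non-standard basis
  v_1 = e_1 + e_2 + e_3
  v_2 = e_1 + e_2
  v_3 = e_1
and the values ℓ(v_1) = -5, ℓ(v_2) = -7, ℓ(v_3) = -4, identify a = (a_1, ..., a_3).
a = (-4, -3, 2)

Write a = (a_1, ..., a_3) in the standard basis. For each basis vector v_i, ℓ(v_i) = <v_i, a> is a linear equation in the a_j's. Collect the n equations into a matrix system V a = ℓ, where row i of V is v_i (expressed in the standard basis). Since V is invertible (lower-triangular with 1s on the diagonal, up to permutation), solve by back-substitution:
  V =
[[1, 1, 1],
 [1, 1, 0],
 [1, 0, 0]]
  V a = (-5, -7, -4)
Solving gives a = (-4, -3, 2).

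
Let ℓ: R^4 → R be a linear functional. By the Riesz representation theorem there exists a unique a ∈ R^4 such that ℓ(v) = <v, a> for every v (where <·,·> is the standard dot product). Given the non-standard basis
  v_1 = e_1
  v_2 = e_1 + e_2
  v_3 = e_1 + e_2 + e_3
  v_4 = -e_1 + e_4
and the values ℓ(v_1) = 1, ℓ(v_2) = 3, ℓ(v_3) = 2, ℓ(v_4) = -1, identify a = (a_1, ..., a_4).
a = (1, 2, -1, 0)

Write a = (a_1, ..., a_4) in the standard basis. For each basis vector v_i, ℓ(v_i) = <v_i, a> is a linear equation in the a_j's. Collect the n equations into a matrix system V a = ℓ, where row i of V is v_i (expressed in the standard basis). Since V is invertible (lower-triangular with 1s on the diagonal, up to permutation), solve by back-substitution:
  V =
[[1, 0, 0, 0],
 [1, 1, 0, 0],
 [1, 1, 1, 0],
 [-1, 0, 0, 1]]
  V a = (1, 3, 2, -1)
Solving gives a = (1, 2, -1, 0).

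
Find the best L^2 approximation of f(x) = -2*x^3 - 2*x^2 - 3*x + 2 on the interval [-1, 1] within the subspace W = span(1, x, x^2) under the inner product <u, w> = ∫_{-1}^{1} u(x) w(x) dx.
g(x) = -2*x^2 - 21*x/5 + 2

The best approximation g ∈ W is the orthogonal projection of f onto W. Writing g = a_0 + a_1 x + a_2 x^2, the coefficients solve the normal equations G · a = b where
  G_{ij} = <φ_i, φ_j> and b_i = <f, φ_i>, with φ_0 = 1, φ_1 = x, φ_2 = x^2.
G =
  [2, 0, 2/3]
  [0, 2/3, 0]
  [2/3, 0, 2/5],
b = (8/3, -14/5, 8/15).
Solving gives a_0 = 2, a_1 = -21/5, a_2 = -2, so
  g(x) = -2*x^2 - 21*x/5 + 2.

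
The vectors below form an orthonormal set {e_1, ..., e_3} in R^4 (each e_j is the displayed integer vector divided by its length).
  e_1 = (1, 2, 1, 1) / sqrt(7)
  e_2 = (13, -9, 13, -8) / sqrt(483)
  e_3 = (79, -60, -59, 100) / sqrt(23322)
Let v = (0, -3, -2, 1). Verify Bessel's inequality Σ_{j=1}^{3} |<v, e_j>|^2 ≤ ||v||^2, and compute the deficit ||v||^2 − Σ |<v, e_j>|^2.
Σ |<v, e_j>|^2 = 2348/169; ||v||^2 = 14; deficit = 18/169

Write each e_j = u_j / sqrt(<u_j, u_j>) where u_j is the displayed integer vector. Then <v, e_j> = <v, u_j> / sqrt(<u_j, u_j>), so |<v, e_j>|^2 = <v, u_j>^2 / <u_j, u_j>.
Coefficients: <v, e_1> = -7/sqrt(7), <v, e_2> = -7/sqrt(483), <v, e_3> = 398/sqrt(23322).
Square and sum: Σ |<v, e_j>|^2 = 2348/169.
Compute ||v||^2 = v·v = 14.
Deficit = 14 − 2348/169 = 18/169 ≥ 0, confirming Bessel's inequality. (The deficit equals ||v − Σ <v,e_j> e_j||^2, the squared distance from v to span{e_j}.)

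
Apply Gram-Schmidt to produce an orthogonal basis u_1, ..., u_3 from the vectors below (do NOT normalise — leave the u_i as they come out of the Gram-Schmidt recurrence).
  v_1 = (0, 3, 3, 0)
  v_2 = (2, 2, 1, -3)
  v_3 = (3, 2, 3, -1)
Orthogonal basis:
  u_1 = (0, 3, 3, 0)
  u_2 = (2, 1/2, -1/2, -3)
  u_3 = (47/27, -22/27, 22/27, 8/9)

Apply the Gram-Schmidt recurrence
  u_1 = v_1
  u_i = v_i − Σ_{j<i} ((v_i · u_j) / (u_j · u_j)) · u_j.

Step by step this gives:
  u_1 = (0, 3, 3, 0)
  u_2 = (2, 1/2, -1/2, -3)
  u_3 = (47/27, -22/27, 22/27, 8/9)

Orthogonality check:
  u_2 · u_1 = 0 (should be 0)
  u_3 · u_1 = 0 (should be 0)
  u_3 · u_2 = 0 (should be 0)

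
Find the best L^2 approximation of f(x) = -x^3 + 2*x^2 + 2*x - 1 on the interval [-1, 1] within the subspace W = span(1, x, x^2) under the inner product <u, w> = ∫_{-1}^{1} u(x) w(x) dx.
g(x) = 2*x^2 + 7*x/5 - 1

The best approximation g ∈ W is the orthogonal projection of f onto W. Writing g = a_0 + a_1 x + a_2 x^2, the coefficients solve the normal equations G · a = b where
  G_{ij} = <φ_i, φ_j> and b_i = <f, φ_i>, with φ_0 = 1, φ_1 = x, φ_2 = x^2.
G =
  [2, 0, 2/3]
  [0, 2/3, 0]
  [2/3, 0, 2/5],
b = (-2/3, 14/15, 2/15).
Solving gives a_0 = -1, a_1 = 7/5, a_2 = 2, so
  g(x) = 2*x^2 + 7*x/5 - 1.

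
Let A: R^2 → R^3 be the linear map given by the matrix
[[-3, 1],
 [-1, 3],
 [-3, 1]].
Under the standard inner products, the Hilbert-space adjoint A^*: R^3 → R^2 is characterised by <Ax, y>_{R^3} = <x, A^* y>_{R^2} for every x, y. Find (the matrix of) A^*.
A^* = A^T =
[[-3, -1, -3],
 [1, 3, 1]]

For real matrices with standard dot products, the defining identity <Ax, y> = <x, A^* y> gives (Ax)^T y = x^T (A^*) y, i.e. x^T A^T y = x^T (A^*) y. Since this holds for all x, y, we must have A^* = A^T. Therefore
A^* =
[[-3, -1, -3],
 [1, 3, 1]].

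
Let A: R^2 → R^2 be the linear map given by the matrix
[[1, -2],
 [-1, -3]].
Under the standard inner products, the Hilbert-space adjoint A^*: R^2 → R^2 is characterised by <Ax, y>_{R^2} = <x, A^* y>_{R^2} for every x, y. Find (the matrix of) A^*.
A^* = A^T =
[[1, -1],
 [-2, -3]]

For real matrices with standard dot products, the defining identity <Ax, y> = <x, A^* y> gives (Ax)^T y = x^T (A^*) y, i.e. x^T A^T y = x^T (A^*) y. Since this holds for all x, y, we must have A^* = A^T. Therefore
A^* =
[[1, -1],
 [-2, -3]].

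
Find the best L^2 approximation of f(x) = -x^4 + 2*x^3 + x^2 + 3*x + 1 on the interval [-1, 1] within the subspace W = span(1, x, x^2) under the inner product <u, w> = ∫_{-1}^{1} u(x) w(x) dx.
g(x) = x^2/7 + 21*x/5 + 38/35

The best approximation g ∈ W is the orthogonal projection of f onto W. Writing g = a_0 + a_1 x + a_2 x^2, the coefficients solve the normal equations G · a = b where
  G_{ij} = <φ_i, φ_j> and b_i = <f, φ_i>, with φ_0 = 1, φ_1 = x, φ_2 = x^2.
G =
  [2, 0, 2/3]
  [0, 2/3, 0]
  [2/3, 0, 2/5],
b = (34/15, 14/5, 82/105).
Solving gives a_0 = 38/35, a_1 = 21/5, a_2 = 1/7, so
  g(x) = x^2/7 + 21*x/5 + 38/35.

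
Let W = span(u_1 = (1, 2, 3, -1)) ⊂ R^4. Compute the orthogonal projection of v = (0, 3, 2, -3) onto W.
proj_W(v) = (1, 2, 3, -1)

Set up U = [u_1 | ... | u_1] ∈ R^(4×1). The projector onto W = col(U) is P = U (U^T U)^(-1) U^T.
Compute U^T U =
  [15],
and U^T v = (15).
Solve U^T U · c = U^T v for the coefficients: c = (1). The projection is proj_W(v) = U c.
Check: (v - proj_W(v)) · u_1 = 0  (should be 0).
Result: proj_W(v) = (1, 2, 3, -1).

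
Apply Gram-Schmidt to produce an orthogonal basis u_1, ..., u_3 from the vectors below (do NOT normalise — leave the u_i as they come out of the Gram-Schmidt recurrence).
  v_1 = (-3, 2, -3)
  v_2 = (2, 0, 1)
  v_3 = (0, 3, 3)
Orthogonal basis:
  u_1 = (-3, 2, -3)
  u_2 = (17/22, 9/11, -5/22)
  u_3 = (-42/29, 63/29, 84/29)

Apply the Gram-Schmidt recurrence
  u_1 = v_1
  u_i = v_i − Σ_{j<i} ((v_i · u_j) / (u_j · u_j)) · u_j.

Step by step this gives:
  u_1 = (-3, 2, -3)
  u_2 = (17/22, 9/11, -5/22)
  u_3 = (-42/29, 63/29, 84/29)

Orthogonality check:
  u_2 · u_1 = 0 (should be 0)
  u_3 · u_1 = 0 (should be 0)
  u_3 · u_2 = 0 (should be 0)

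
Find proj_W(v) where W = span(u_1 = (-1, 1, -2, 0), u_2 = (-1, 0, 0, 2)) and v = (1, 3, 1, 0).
proj_W(v) = (5/29, 1/29, -2/29, -12/29)

Set up U = [u_1 | ... | u_2] ∈ R^(4×2). The projector onto W = col(U) is P = U (U^T U)^(-1) U^T.
Compute U^T U =
  [6, 1]
  [1, 5],
and U^T v = (0, -1).
Solve U^T U · c = U^T v for the coefficients: c = (1/29, -6/29). The projection is proj_W(v) = U c.
Check: (v - proj_W(v)) · u_1 = 0  (should be 0).
Check: (v - proj_W(v)) · u_2 = 0  (should be 0).
Result: proj_W(v) = (5/29, 1/29, -2/29, -12/29).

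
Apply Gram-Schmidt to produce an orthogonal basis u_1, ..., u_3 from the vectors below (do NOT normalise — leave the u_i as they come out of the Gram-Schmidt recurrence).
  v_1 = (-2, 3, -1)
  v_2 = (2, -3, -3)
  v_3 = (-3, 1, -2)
Orthogonal basis:
  u_1 = (-2, 3, -1)
  u_2 = (4/7, -6/7, -26/7)
  u_3 = (-21/13, -14/13, 0)

Apply the Gram-Schmidt recurrence
  u_1 = v_1
  u_i = v_i − Σ_{j<i} ((v_i · u_j) / (u_j · u_j)) · u_j.

Step by step this gives:
  u_1 = (-2, 3, -1)
  u_2 = (4/7, -6/7, -26/7)
  u_3 = (-21/13, -14/13, 0)

Orthogonality check:
  u_2 · u_1 = 0 (should be 0)
  u_3 · u_1 = 0 (should be 0)
  u_3 · u_2 = 0 (should be 0)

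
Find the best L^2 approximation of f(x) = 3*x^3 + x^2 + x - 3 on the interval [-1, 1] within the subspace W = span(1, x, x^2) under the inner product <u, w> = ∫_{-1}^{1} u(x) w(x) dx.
g(x) = x^2 + 14*x/5 - 3

The best approximation g ∈ W is the orthogonal projection of f onto W. Writing g = a_0 + a_1 x + a_2 x^2, the coefficients solve the normal equations G · a = b where
  G_{ij} = <φ_i, φ_j> and b_i = <f, φ_i>, with φ_0 = 1, φ_1 = x, φ_2 = x^2.
G =
  [2, 0, 2/3]
  [0, 2/3, 0]
  [2/3, 0, 2/5],
b = (-16/3, 28/15, -8/5).
Solving gives a_0 = -3, a_1 = 14/5, a_2 = 1, so
  g(x) = x^2 + 14*x/5 - 3.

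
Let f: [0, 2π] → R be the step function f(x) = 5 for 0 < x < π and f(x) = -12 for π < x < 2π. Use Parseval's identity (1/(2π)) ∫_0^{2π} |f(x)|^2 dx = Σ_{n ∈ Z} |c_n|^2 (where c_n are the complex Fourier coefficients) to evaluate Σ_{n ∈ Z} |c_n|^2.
Σ |c_n|^2 = 169/2

Parseval equates the L^2 energy of f (normalised by 1/(2π)) with the ℓ^2 sum of its Fourier coefficients: (1/(2π)) ∫_0^{2π} |f|^2 = Σ |c_n|^2.
Compute the left side: (1/(2π)) [∫_0^π 5^2 dx + ∫_π^{2π} (-12)^2 dx] = (1/(2π)) · (25π + 144π) = (25 + 144)/2 = 169/2.
So Σ_{n ∈ Z} |c_n|^2 = 169/2.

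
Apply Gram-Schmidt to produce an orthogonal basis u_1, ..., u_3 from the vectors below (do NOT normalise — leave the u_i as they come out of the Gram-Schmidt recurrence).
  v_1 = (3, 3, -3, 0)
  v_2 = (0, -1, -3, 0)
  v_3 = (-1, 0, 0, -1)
Orthogonal basis:
  u_1 = (3, 3, -3, 0)
  u_2 = (-2/3, -5/3, -7/3, 0)
  u_3 = (-8/13, 6/13, -2/13, -1)

Apply the Gram-Schmidt recurrence
  u_1 = v_1
  u_i = v_i − Σ_{j<i} ((v_i · u_j) / (u_j · u_j)) · u_j.

Step by step this gives:
  u_1 = (3, 3, -3, 0)
  u_2 = (-2/3, -5/3, -7/3, 0)
  u_3 = (-8/13, 6/13, -2/13, -1)

Orthogonality check:
  u_2 · u_1 = 0 (should be 0)
  u_3 · u_1 = 0 (should be 0)
  u_3 · u_2 = 0 (should be 0)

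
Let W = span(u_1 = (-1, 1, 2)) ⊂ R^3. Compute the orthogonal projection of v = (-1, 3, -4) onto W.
proj_W(v) = (2/3, -2/3, -4/3)

Set up U = [u_1 | ... | u_1] ∈ R^(3×1). The projector onto W = col(U) is P = U (U^T U)^(-1) U^T.
Compute U^T U =
  [6],
and U^T v = (-4).
Solve U^T U · c = U^T v for the coefficients: c = (-2/3). The projection is proj_W(v) = U c.
Check: (v - proj_W(v)) · u_1 = 0  (should be 0).
Result: proj_W(v) = (2/3, -2/3, -4/3).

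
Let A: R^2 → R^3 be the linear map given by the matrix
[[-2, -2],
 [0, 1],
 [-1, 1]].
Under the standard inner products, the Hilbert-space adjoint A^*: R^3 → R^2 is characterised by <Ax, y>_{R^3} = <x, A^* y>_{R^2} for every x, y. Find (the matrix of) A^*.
A^* = A^T =
[[-2, 0, -1],
 [-2, 1, 1]]

For real matrices with standard dot products, the defining identity <Ax, y> = <x, A^* y> gives (Ax)^T y = x^T (A^*) y, i.e. x^T A^T y = x^T (A^*) y. Since this holds for all x, y, we must have A^* = A^T. Therefore
A^* =
[[-2, 0, -1],
 [-2, 1, 1]].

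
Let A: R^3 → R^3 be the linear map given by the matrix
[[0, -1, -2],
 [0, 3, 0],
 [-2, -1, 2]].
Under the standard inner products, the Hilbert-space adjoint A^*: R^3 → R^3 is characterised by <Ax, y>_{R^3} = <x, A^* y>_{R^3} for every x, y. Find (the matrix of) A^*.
A^* = A^T =
[[0, 0, -2],
 [-1, 3, -1],
 [-2, 0, 2]]

For real matrices with standard dot products, the defining identity <Ax, y> = <x, A^* y> gives (Ax)^T y = x^T (A^*) y, i.e. x^T A^T y = x^T (A^*) y. Since this holds for all x, y, we must have A^* = A^T. Therefore
A^* =
[[0, 0, -2],
 [-1, 3, -1],
 [-2, 0, 2]].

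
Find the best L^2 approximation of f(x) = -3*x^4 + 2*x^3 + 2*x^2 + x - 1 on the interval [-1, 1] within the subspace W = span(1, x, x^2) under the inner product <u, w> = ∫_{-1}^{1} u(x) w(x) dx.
g(x) = -4*x^2/7 + 11*x/5 - 26/35

The best approximation g ∈ W is the orthogonal projection of f onto W. Writing g = a_0 + a_1 x + a_2 x^2, the coefficients solve the normal equations G · a = b where
  G_{ij} = <φ_i, φ_j> and b_i = <f, φ_i>, with φ_0 = 1, φ_1 = x, φ_2 = x^2.
G =
  [2, 0, 2/3]
  [0, 2/3, 0]
  [2/3, 0, 2/5],
b = (-28/15, 22/15, -76/105).
Solving gives a_0 = -26/35, a_1 = 11/5, a_2 = -4/7, so
  g(x) = -4*x^2/7 + 11*x/5 - 26/35.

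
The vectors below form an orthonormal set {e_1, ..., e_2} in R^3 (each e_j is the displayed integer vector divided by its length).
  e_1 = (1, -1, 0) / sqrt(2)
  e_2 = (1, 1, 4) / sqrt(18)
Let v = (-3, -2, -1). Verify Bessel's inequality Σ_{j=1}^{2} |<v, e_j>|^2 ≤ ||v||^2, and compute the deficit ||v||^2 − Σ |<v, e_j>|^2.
Σ |<v, e_j>|^2 = 5; ||v||^2 = 14; deficit = 9

Write each e_j = u_j / sqrt(<u_j, u_j>) where u_j is the displayed integer vector. Then <v, e_j> = <v, u_j> / sqrt(<u_j, u_j>), so |<v, e_j>|^2 = <v, u_j>^2 / <u_j, u_j>.
Coefficients: <v, e_1> = -1/sqrt(2), <v, e_2> = -9/sqrt(18).
Square and sum: Σ |<v, e_j>|^2 = 5.
Compute ||v||^2 = v·v = 14.
Deficit = 14 − 5 = 9 ≥ 0, confirming Bessel's inequality. (The deficit equals ||v − Σ <v,e_j> e_j||^2, the squared distance from v to span{e_j}.)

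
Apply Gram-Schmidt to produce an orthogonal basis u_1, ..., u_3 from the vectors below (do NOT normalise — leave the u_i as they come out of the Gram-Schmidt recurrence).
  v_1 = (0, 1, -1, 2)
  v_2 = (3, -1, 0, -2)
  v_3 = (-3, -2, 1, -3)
Orthogonal basis:
  u_1 = (0, 1, -1, 2)
  u_2 = (3, -1/6, -5/6, -1/3)
  u_3 = (-24/59, -38/59, -72/59, -17/59)

Apply the Gram-Schmidt recurrence
  u_1 = v_1
  u_i = v_i − Σ_{j<i} ((v_i · u_j) / (u_j · u_j)) · u_j.

Step by step this gives:
  u_1 = (0, 1, -1, 2)
  u_2 = (3, -1/6, -5/6, -1/3)
  u_3 = (-24/59, -38/59, -72/59, -17/59)

Orthogonality check:
  u_2 · u_1 = 0 (should be 0)
  u_3 · u_1 = 0 (should be 0)
  u_3 · u_2 = 0 (should be 0)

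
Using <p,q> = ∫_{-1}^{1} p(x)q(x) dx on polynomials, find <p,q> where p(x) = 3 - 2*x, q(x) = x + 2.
<p,q> = 32/3

Expand the product: p(x)·q(x) = -2*x^2 - x + 6.
∫_{-1}^{1} of each monomial x^k gives [2/(k+1) if k even, 0 if k odd]. Integrating term-by-term (or equivalently evaluating the antiderivative F(x) = -2*x^3/3 - x^2/2 + 6*x at the endpoints):
  F(1) − F(−1) = 29/6 − (-35/6) = 32/3.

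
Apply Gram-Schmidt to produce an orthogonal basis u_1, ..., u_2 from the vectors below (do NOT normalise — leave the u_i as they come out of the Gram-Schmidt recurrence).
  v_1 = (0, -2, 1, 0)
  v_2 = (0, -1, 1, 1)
Orthogonal basis:
  u_1 = (0, -2, 1, 0)
  u_2 = (0, 1/5, 2/5, 1)

Apply the Gram-Schmidt recurrence
  u_1 = v_1
  u_i = v_i − Σ_{j<i} ((v_i · u_j) / (u_j · u_j)) · u_j.

Step by step this gives:
  u_1 = (0, -2, 1, 0)
  u_2 = (0, 1/5, 2/5, 1)

Orthogonality check:
  u_2 · u_1 = 0 (should be 0)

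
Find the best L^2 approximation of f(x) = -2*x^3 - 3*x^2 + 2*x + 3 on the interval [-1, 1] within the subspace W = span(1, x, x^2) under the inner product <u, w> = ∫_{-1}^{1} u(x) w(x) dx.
g(x) = -3*x^2 + 4*x/5 + 3

The best approximation g ∈ W is the orthogonal projection of f onto W. Writing g = a_0 + a_1 x + a_2 x^2, the coefficients solve the normal equations G · a = b where
  G_{ij} = <φ_i, φ_j> and b_i = <f, φ_i>, with φ_0 = 1, φ_1 = x, φ_2 = x^2.
G =
  [2, 0, 2/3]
  [0, 2/3, 0]
  [2/3, 0, 2/5],
b = (4, 8/15, 4/5).
Solving gives a_0 = 3, a_1 = 4/5, a_2 = -3, so
  g(x) = -3*x^2 + 4*x/5 + 3.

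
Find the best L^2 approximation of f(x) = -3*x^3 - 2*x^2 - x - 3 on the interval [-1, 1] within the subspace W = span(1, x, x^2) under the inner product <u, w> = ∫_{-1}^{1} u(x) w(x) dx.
g(x) = -2*x^2 - 14*x/5 - 3

The best approximation g ∈ W is the orthogonal projection of f onto W. Writing g = a_0 + a_1 x + a_2 x^2, the coefficients solve the normal equations G · a = b where
  G_{ij} = <φ_i, φ_j> and b_i = <f, φ_i>, with φ_0 = 1, φ_1 = x, φ_2 = x^2.
G =
  [2, 0, 2/3]
  [0, 2/3, 0]
  [2/3, 0, 2/5],
b = (-22/3, -28/15, -14/5).
Solving gives a_0 = -3, a_1 = -14/5, a_2 = -2, so
  g(x) = -2*x^2 - 14*x/5 - 3.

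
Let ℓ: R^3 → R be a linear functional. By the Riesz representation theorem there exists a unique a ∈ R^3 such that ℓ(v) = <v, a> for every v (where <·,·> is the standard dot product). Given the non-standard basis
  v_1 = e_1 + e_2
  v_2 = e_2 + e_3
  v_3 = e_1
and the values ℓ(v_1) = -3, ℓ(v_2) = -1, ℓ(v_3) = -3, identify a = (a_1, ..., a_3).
a = (-3, 0, -1)

Write a = (a_1, ..., a_3) in the standard basis. For each basis vector v_i, ℓ(v_i) = <v_i, a> is a linear equation in the a_j's. Collect the n equations into a matrix system V a = ℓ, where row i of V is v_i (expressed in the standard basis). Since V is invertible (lower-triangular with 1s on the diagonal, up to permutation), solve by back-substitution:
  V =
[[1, 1, 0],
 [0, 1, 1],
 [1, 0, 0]]
  V a = (-3, -1, -3)
Solving gives a = (-3, 0, -1).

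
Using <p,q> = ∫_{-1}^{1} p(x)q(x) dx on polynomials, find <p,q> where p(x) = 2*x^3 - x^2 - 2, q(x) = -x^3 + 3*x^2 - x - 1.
<p,q> = -40/21

Expand the product: p(x)·q(x) = -2*x^6 + 7*x^5 - 5*x^4 + x^3 - 5*x^2 + 2*x + 2.
∫_{-1}^{1} of each monomial x^k gives [2/(k+1) if k even, 0 if k odd]. Integrating term-by-term (or equivalently evaluating the antiderivative F(x) = -2*x^7/7 + 7*x^6/6 - x^5 + x^4/4 - 5*x^3/3 + x^2 + 2*x at the endpoints):
  F(1) − F(−1) = 41/28 − (283/84) = -40/21.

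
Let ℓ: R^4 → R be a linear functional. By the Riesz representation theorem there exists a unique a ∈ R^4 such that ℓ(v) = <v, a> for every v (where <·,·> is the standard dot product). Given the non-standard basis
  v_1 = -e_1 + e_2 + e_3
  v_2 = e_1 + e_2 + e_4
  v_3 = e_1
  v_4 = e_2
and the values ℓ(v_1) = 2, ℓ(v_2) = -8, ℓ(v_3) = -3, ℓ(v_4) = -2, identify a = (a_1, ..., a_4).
a = (-3, -2, 1, -3)

Write a = (a_1, ..., a_4) in the standard basis. For each basis vector v_i, ℓ(v_i) = <v_i, a> is a linear equation in the a_j's. Collect the n equations into a matrix system V a = ℓ, where row i of V is v_i (expressed in the standard basis). Since V is invertible (lower-triangular with 1s on the diagonal, up to permutation), solve by back-substitution:
  V =
[[-1, 1, 1, 0],
 [1, 1, 0, 1],
 [1, 0, 0, 0],
 [0, 1, 0, 0]]
  V a = (2, -8, -3, -2)
Solving gives a = (-3, -2, 1, -3).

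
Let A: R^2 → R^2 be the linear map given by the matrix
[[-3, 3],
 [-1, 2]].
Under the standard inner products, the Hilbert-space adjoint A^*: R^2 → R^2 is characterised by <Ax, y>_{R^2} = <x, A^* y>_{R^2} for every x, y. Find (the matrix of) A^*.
A^* = A^T =
[[-3, -1],
 [3, 2]]

For real matrices with standard dot products, the defining identity <Ax, y> = <x, A^* y> gives (Ax)^T y = x^T (A^*) y, i.e. x^T A^T y = x^T (A^*) y. Since this holds for all x, y, we must have A^* = A^T. Therefore
A^* =
[[-3, -1],
 [3, 2]].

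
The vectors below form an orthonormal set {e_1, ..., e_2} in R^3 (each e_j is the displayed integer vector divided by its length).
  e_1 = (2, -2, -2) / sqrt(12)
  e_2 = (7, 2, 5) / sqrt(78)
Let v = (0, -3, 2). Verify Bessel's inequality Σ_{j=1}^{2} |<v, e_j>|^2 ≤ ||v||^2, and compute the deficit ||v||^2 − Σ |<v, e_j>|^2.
Σ |<v, e_j>|^2 = 7/13; ||v||^2 = 13; deficit = 162/13

Write each e_j = u_j / sqrt(<u_j, u_j>) where u_j is the displayed integer vector. Then <v, e_j> = <v, u_j> / sqrt(<u_j, u_j>), so |<v, e_j>|^2 = <v, u_j>^2 / <u_j, u_j>.
Coefficients: <v, e_1> = 2/sqrt(12), <v, e_2> = 4/sqrt(78).
Square and sum: Σ |<v, e_j>|^2 = 7/13.
Compute ||v||^2 = v·v = 13.
Deficit = 13 − 7/13 = 162/13 ≥ 0, confirming Bessel's inequality. (The deficit equals ||v − Σ <v,e_j> e_j||^2, the squared distance from v to span{e_j}.)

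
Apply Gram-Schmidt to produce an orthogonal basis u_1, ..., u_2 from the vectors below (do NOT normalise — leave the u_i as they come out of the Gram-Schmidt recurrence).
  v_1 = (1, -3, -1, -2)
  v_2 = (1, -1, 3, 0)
Orthogonal basis:
  u_1 = (1, -3, -1, -2)
  u_2 = (14/15, -4/5, 46/15, 2/15)

Apply the Gram-Schmidt recurrence
  u_1 = v_1
  u_i = v_i − Σ_{j<i} ((v_i · u_j) / (u_j · u_j)) · u_j.

Step by step this gives:
  u_1 = (1, -3, -1, -2)
  u_2 = (14/15, -4/5, 46/15, 2/15)

Orthogonality check:
  u_2 · u_1 = 0 (should be 0)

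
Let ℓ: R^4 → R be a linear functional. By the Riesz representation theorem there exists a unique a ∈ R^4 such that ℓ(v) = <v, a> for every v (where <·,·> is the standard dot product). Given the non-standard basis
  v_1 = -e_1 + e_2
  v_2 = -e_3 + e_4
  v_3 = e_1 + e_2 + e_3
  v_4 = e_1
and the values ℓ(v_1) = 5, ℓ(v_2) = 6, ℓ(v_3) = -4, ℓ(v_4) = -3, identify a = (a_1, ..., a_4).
a = (-3, 2, -3, 3)

Write a = (a_1, ..., a_4) in the standard basis. For each basis vector v_i, ℓ(v_i) = <v_i, a> is a linear equation in the a_j's. Collect the n equations into a matrix system V a = ℓ, where row i of V is v_i (expressed in the standard basis). Since V is invertible (lower-triangular with 1s on the diagonal, up to permutation), solve by back-substitution:
  V =
[[-1, 1, 0, 0],
 [0, 0, -1, 1],
 [1, 1, 1, 0],
 [1, 0, 0, 0]]
  V a = (5, 6, -4, -3)
Solving gives a = (-3, 2, -3, 3).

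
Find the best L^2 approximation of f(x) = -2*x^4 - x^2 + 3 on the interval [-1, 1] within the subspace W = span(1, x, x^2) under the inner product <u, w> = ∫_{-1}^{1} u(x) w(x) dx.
g(x) = 111/35 - 19*x^2/7

The best approximation g ∈ W is the orthogonal projection of f onto W. Writing g = a_0 + a_1 x + a_2 x^2, the coefficients solve the normal equations G · a = b where
  G_{ij} = <φ_i, φ_j> and b_i = <f, φ_i>, with φ_0 = 1, φ_1 = x, φ_2 = x^2.
G =
  [2, 0, 2/3]
  [0, 2/3, 0]
  [2/3, 0, 2/5],
b = (68/15, 0, 36/35).
Solving gives a_0 = 111/35, a_1 = 0, a_2 = -19/7, so
  g(x) = 111/35 - 19*x^2/7.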